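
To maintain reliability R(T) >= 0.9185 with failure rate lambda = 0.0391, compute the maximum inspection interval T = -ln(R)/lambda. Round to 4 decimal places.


R_target = 0.9185
lambda = 0.0391
-ln(0.9185) = 0.085
T = 0.085 / 0.0391
T = 2.1743

2.1743


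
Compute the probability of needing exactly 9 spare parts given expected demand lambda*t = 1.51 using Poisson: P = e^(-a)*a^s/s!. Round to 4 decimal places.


a = 1.51, s = 9
e^(-a) = e^(-1.51) = 0.2209
a^s = 1.51^9 = 40.8124
s! = 362880
P = 0.2209 * 40.8124 / 362880
P = 0.0

0.0


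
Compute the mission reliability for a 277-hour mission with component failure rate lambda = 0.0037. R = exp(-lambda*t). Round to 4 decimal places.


lambda = 0.0037
mission_time = 277
lambda * t = 0.0037 * 277 = 1.0249
R = exp(-1.0249)
R = 0.3588

0.3588


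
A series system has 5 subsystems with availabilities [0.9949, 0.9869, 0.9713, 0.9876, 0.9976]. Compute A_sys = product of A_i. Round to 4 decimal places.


Subsystems: [0.9949, 0.9869, 0.9713, 0.9876, 0.9976]
After subsystem 1 (A=0.9949): product = 0.9949
After subsystem 2 (A=0.9869): product = 0.9819
After subsystem 3 (A=0.9713): product = 0.9537
After subsystem 4 (A=0.9876): product = 0.9419
After subsystem 5 (A=0.9976): product = 0.9396
A_sys = 0.9396

0.9396


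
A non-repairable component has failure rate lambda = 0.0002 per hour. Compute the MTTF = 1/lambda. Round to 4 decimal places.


lambda = 0.0002
MTTF = 1 / 0.0002
MTTF = 5000.0

5000.0


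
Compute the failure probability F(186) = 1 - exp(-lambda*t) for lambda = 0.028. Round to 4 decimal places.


lambda = 0.028, t = 186
lambda * t = 5.208
exp(-5.208) = 0.0055
F(t) = 1 - 0.0055
F(t) = 0.9945

0.9945


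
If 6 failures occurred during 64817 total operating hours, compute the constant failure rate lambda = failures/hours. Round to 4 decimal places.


failures = 6
total_hours = 64817
lambda = 6 / 64817
lambda = 0.0001

0.0001


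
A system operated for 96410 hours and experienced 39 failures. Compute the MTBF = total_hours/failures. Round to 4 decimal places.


total_hours = 96410
failures = 39
MTBF = 96410 / 39
MTBF = 2472.0513

2472.0513


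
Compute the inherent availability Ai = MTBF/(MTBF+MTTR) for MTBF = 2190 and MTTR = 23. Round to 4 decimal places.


MTBF = 2190
MTTR = 23
MTBF + MTTR = 2213
Ai = 2190 / 2213
Ai = 0.9896

0.9896


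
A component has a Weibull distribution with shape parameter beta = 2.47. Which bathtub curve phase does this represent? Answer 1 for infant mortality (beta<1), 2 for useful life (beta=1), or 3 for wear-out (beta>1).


beta = 2.47
Compare beta to 1:
beta < 1 => infant mortality (phase 1)
beta = 1 => useful life (phase 2)
beta > 1 => wear-out (phase 3)
Since beta = 2.47, this is wear-out (increasing failure rate)
Phase = 3

3


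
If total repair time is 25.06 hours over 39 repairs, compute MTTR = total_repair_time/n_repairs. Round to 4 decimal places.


total_repair_time = 25.06
n_repairs = 39
MTTR = 25.06 / 39
MTTR = 0.6426

0.6426


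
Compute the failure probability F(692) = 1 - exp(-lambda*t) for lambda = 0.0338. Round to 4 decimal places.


lambda = 0.0338, t = 692
lambda * t = 23.3896
exp(-23.3896) = 0.0
F(t) = 1 - 0.0
F(t) = 1.0

1.0


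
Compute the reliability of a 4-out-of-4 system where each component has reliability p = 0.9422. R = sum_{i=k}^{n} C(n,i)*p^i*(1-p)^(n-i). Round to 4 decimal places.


k = 4, n = 4, p = 0.9422
i=4: C(4,4)=1 * 0.9422^4 * 0.0578^0 = 0.7881
R = sum of terms = 0.7881

0.7881


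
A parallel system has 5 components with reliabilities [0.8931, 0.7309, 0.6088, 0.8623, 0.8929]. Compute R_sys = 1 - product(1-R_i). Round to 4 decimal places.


Components: [0.8931, 0.7309, 0.6088, 0.8623, 0.8929]
(1 - 0.8931) = 0.1069, running product = 0.1069
(1 - 0.7309) = 0.2691, running product = 0.0288
(1 - 0.6088) = 0.3912, running product = 0.0113
(1 - 0.8623) = 0.1377, running product = 0.0015
(1 - 0.8929) = 0.1071, running product = 0.0002
Product of (1-R_i) = 0.0002
R_sys = 1 - 0.0002 = 0.9998

0.9998


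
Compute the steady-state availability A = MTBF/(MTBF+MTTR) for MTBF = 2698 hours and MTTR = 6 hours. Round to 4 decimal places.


MTBF = 2698
MTTR = 6
MTBF + MTTR = 2704
A = 2698 / 2704
A = 0.9978

0.9978


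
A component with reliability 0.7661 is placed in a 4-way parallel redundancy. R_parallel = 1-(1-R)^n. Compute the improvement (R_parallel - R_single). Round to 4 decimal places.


R_single = 0.7661, n = 4
1 - R_single = 0.2339
(1 - R_single)^n = 0.2339^4 = 0.003
R_parallel = 1 - 0.003 = 0.997
Improvement = 0.997 - 0.7661
Improvement = 0.2309

0.2309


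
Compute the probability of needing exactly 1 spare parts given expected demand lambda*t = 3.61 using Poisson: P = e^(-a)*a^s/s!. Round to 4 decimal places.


a = 3.61, s = 1
e^(-a) = e^(-3.61) = 0.0271
a^s = 3.61^1 = 3.61
s! = 1
P = 0.0271 * 3.61 / 1
P = 0.0977

0.0977


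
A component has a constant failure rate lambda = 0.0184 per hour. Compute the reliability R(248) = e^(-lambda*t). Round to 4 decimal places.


lambda = 0.0184
t = 248
lambda * t = 4.5632
R(t) = e^(-4.5632)
R(t) = 0.0104

0.0104


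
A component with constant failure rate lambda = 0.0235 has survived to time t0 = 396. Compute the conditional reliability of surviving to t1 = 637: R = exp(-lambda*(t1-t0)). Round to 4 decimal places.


lambda = 0.0235
t0 = 396, t1 = 637
t1 - t0 = 241
lambda * (t1-t0) = 0.0235 * 241 = 5.6635
R = exp(-5.6635)
R = 0.0035

0.0035


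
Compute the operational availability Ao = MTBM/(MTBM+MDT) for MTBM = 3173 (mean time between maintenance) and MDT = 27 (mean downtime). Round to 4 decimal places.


MTBM = 3173
MDT = 27
MTBM + MDT = 3200
Ao = 3173 / 3200
Ao = 0.9916

0.9916


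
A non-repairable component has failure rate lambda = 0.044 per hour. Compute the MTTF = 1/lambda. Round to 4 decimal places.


lambda = 0.044
MTTF = 1 / 0.044
MTTF = 22.7273

22.7273


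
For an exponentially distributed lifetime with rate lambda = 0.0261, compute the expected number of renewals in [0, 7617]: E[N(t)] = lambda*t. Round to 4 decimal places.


lambda = 0.0261
t = 7617
E[N(t)] = lambda * t
E[N(t)] = 0.0261 * 7617
E[N(t)] = 198.8037

198.8037


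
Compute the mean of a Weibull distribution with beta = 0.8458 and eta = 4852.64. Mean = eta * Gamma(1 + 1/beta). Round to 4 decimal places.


beta = 0.8458, eta = 4852.64
1/beta = 1.1823
1 + 1/beta = 2.1823
Gamma(2.1823) = 1.0913
Mean = 4852.64 * 1.0913
Mean = 5295.9011

5295.9011


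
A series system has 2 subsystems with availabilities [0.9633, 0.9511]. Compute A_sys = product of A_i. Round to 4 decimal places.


Subsystems: [0.9633, 0.9511]
After subsystem 1 (A=0.9633): product = 0.9633
After subsystem 2 (A=0.9511): product = 0.9162
A_sys = 0.9162

0.9162


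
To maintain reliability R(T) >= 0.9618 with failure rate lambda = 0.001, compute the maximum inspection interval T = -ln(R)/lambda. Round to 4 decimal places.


R_target = 0.9618
lambda = 0.001
-ln(0.9618) = 0.0389
T = 0.0389 / 0.001
T = 38.9488

38.9488


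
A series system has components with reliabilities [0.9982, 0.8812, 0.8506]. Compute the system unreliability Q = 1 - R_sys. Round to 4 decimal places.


Components: [0.9982, 0.8812, 0.8506]
After component 1: product = 0.9982
After component 2: product = 0.8796
After component 3: product = 0.7482
R_sys = 0.7482
Q = 1 - 0.7482 = 0.2518

0.2518


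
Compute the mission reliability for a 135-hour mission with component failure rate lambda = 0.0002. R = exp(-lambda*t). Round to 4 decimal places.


lambda = 0.0002
mission_time = 135
lambda * t = 0.0002 * 135 = 0.027
R = exp(-0.027)
R = 0.9734

0.9734


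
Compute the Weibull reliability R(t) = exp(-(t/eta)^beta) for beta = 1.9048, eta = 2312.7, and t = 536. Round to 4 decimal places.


beta = 1.9048, eta = 2312.7, t = 536
t/eta = 536 / 2312.7 = 0.2318
(t/eta)^beta = 0.2318^1.9048 = 0.0617
R(t) = exp(-0.0617)
R(t) = 0.9401

0.9401


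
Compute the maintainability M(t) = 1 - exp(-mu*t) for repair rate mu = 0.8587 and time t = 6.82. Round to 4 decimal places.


mu = 0.8587, t = 6.82
mu * t = 0.8587 * 6.82 = 5.8563
exp(-5.8563) = 0.0029
M(t) = 1 - 0.0029
M(t) = 0.9971

0.9971


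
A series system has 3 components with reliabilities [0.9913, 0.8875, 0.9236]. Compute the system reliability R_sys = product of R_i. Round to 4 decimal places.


Components: [0.9913, 0.8875, 0.9236]
After component 1 (R=0.9913): product = 0.9913
After component 2 (R=0.8875): product = 0.8798
After component 3 (R=0.9236): product = 0.8126
R_sys = 0.8126

0.8126


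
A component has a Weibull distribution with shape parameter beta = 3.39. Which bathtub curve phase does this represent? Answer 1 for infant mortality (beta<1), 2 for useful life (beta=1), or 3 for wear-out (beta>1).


beta = 3.39
Compare beta to 1:
beta < 1 => infant mortality (phase 1)
beta = 1 => useful life (phase 2)
beta > 1 => wear-out (phase 3)
Since beta = 3.39, this is wear-out (increasing failure rate)
Phase = 3

3


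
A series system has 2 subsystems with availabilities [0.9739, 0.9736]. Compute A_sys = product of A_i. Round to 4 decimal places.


Subsystems: [0.9739, 0.9736]
After subsystem 1 (A=0.9739): product = 0.9739
After subsystem 2 (A=0.9736): product = 0.9482
A_sys = 0.9482

0.9482


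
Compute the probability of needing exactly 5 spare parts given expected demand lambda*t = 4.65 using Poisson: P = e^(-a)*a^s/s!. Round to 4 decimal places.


a = 4.65, s = 5
e^(-a) = e^(-4.65) = 0.0096
a^s = 4.65^5 = 2174.0262
s! = 120
P = 0.0096 * 2174.0262 / 120
P = 0.1732

0.1732


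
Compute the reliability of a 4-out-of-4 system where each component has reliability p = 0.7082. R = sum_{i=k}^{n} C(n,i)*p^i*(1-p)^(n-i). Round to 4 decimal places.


k = 4, n = 4, p = 0.7082
i=4: C(4,4)=1 * 0.7082^4 * 0.2918^0 = 0.2515
R = sum of terms = 0.2515

0.2515


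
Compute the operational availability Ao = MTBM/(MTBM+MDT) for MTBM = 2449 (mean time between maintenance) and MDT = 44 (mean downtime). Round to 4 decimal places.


MTBM = 2449
MDT = 44
MTBM + MDT = 2493
Ao = 2449 / 2493
Ao = 0.9824

0.9824


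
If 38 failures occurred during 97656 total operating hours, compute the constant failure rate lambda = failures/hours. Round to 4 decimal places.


failures = 38
total_hours = 97656
lambda = 38 / 97656
lambda = 0.0004

0.0004


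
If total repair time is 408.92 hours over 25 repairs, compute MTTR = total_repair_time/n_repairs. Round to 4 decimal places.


total_repair_time = 408.92
n_repairs = 25
MTTR = 408.92 / 25
MTTR = 16.3568

16.3568


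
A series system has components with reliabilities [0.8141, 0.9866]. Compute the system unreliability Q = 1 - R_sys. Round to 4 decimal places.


Components: [0.8141, 0.9866]
After component 1: product = 0.8141
After component 2: product = 0.8032
R_sys = 0.8032
Q = 1 - 0.8032 = 0.1968

0.1968


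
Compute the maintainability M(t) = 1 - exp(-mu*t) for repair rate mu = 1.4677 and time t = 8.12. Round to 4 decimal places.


mu = 1.4677, t = 8.12
mu * t = 1.4677 * 8.12 = 11.9177
exp(-11.9177) = 0.0
M(t) = 1 - 0.0
M(t) = 1.0

1.0


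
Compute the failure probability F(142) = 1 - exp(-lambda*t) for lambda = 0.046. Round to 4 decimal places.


lambda = 0.046, t = 142
lambda * t = 6.532
exp(-6.532) = 0.0015
F(t) = 1 - 0.0015
F(t) = 0.9985

0.9985


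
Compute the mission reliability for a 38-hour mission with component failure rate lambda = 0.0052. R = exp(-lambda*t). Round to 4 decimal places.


lambda = 0.0052
mission_time = 38
lambda * t = 0.0052 * 38 = 0.1976
R = exp(-0.1976)
R = 0.8207

0.8207


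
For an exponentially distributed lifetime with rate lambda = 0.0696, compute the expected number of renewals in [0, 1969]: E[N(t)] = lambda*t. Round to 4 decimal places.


lambda = 0.0696
t = 1969
E[N(t)] = lambda * t
E[N(t)] = 0.0696 * 1969
E[N(t)] = 137.0424

137.0424


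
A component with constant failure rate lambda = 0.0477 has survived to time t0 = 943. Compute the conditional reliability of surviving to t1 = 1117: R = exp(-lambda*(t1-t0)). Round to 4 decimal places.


lambda = 0.0477
t0 = 943, t1 = 1117
t1 - t0 = 174
lambda * (t1-t0) = 0.0477 * 174 = 8.2998
R = exp(-8.2998)
R = 0.0002

0.0002


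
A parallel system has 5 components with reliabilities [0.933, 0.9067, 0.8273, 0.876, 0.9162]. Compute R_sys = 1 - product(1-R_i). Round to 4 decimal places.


Components: [0.933, 0.9067, 0.8273, 0.876, 0.9162]
(1 - 0.933) = 0.067, running product = 0.067
(1 - 0.9067) = 0.0933, running product = 0.0063
(1 - 0.8273) = 0.1727, running product = 0.0011
(1 - 0.876) = 0.124, running product = 0.0001
(1 - 0.9162) = 0.0838, running product = 0.0
Product of (1-R_i) = 0.0
R_sys = 1 - 0.0 = 1.0

1.0


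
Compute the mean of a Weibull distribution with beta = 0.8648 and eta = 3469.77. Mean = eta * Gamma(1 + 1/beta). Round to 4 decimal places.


beta = 0.8648, eta = 3469.77
1/beta = 1.1563
1 + 1/beta = 2.1563
Gamma(2.1563) = 1.0765
Mean = 3469.77 * 1.0765
Mean = 3735.2725

3735.2725


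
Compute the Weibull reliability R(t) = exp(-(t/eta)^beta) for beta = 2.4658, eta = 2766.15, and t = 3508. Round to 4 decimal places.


beta = 2.4658, eta = 2766.15, t = 3508
t/eta = 3508 / 2766.15 = 1.2682
(t/eta)^beta = 1.2682^2.4658 = 1.7965
R(t) = exp(-1.7965)
R(t) = 0.1659

0.1659


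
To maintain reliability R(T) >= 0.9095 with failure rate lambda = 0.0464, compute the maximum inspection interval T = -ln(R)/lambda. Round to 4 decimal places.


R_target = 0.9095
lambda = 0.0464
-ln(0.9095) = 0.0949
T = 0.0949 / 0.0464
T = 2.0444

2.0444


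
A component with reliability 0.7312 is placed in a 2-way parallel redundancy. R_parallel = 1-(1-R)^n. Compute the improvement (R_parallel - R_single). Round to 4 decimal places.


R_single = 0.7312, n = 2
1 - R_single = 0.2688
(1 - R_single)^n = 0.2688^2 = 0.0723
R_parallel = 1 - 0.0723 = 0.9277
Improvement = 0.9277 - 0.7312
Improvement = 0.1965

0.1965


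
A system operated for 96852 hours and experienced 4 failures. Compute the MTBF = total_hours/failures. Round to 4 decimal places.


total_hours = 96852
failures = 4
MTBF = 96852 / 4
MTBF = 24213.0

24213.0


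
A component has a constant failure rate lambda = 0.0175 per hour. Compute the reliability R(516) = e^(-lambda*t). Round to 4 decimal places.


lambda = 0.0175
t = 516
lambda * t = 9.03
R(t) = e^(-9.03)
R(t) = 0.0001

0.0001


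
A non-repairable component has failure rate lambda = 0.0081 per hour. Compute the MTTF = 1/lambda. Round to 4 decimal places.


lambda = 0.0081
MTTF = 1 / 0.0081
MTTF = 123.4568

123.4568


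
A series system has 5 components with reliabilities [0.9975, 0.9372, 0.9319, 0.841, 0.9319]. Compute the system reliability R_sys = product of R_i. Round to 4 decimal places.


Components: [0.9975, 0.9372, 0.9319, 0.841, 0.9319]
After component 1 (R=0.9975): product = 0.9975
After component 2 (R=0.9372): product = 0.9349
After component 3 (R=0.9319): product = 0.8712
After component 4 (R=0.841): product = 0.7327
After component 5 (R=0.9319): product = 0.6828
R_sys = 0.6828

0.6828


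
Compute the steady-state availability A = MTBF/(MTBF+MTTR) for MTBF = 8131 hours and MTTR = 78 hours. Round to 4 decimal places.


MTBF = 8131
MTTR = 78
MTBF + MTTR = 8209
A = 8131 / 8209
A = 0.9905

0.9905


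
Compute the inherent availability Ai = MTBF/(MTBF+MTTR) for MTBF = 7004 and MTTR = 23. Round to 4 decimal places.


MTBF = 7004
MTTR = 23
MTBF + MTTR = 7027
Ai = 7004 / 7027
Ai = 0.9967

0.9967


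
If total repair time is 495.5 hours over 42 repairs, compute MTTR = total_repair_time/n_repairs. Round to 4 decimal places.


total_repair_time = 495.5
n_repairs = 42
MTTR = 495.5 / 42
MTTR = 11.7976

11.7976


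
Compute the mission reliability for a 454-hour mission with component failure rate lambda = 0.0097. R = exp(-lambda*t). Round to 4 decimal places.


lambda = 0.0097
mission_time = 454
lambda * t = 0.0097 * 454 = 4.4038
R = exp(-4.4038)
R = 0.0122

0.0122


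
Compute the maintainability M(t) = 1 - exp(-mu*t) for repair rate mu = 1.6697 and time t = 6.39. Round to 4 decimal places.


mu = 1.6697, t = 6.39
mu * t = 1.6697 * 6.39 = 10.6694
exp(-10.6694) = 0.0
M(t) = 1 - 0.0
M(t) = 1.0

1.0


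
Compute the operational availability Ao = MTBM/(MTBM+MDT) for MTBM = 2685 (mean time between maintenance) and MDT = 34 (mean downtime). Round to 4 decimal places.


MTBM = 2685
MDT = 34
MTBM + MDT = 2719
Ao = 2685 / 2719
Ao = 0.9875

0.9875


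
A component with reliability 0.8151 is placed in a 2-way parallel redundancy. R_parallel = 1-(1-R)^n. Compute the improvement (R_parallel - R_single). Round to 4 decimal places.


R_single = 0.8151, n = 2
1 - R_single = 0.1849
(1 - R_single)^n = 0.1849^2 = 0.0342
R_parallel = 1 - 0.0342 = 0.9658
Improvement = 0.9658 - 0.8151
Improvement = 0.1507

0.1507


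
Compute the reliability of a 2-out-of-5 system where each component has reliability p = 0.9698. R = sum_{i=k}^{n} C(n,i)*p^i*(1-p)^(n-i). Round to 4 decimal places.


k = 2, n = 5, p = 0.9698
i=2: C(5,2)=10 * 0.9698^2 * 0.0302^3 = 0.0003
i=3: C(5,3)=10 * 0.9698^3 * 0.0302^2 = 0.0083
i=4: C(5,4)=5 * 0.9698^4 * 0.0302^1 = 0.1336
i=5: C(5,5)=1 * 0.9698^5 * 0.0302^0 = 0.8578
R = sum of terms = 1.0

1.0


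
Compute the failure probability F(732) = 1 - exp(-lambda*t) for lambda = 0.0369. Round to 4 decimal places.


lambda = 0.0369, t = 732
lambda * t = 27.0108
exp(-27.0108) = 0.0
F(t) = 1 - 0.0
F(t) = 1.0

1.0


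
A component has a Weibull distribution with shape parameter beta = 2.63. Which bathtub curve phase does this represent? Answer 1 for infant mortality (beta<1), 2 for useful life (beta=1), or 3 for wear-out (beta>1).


beta = 2.63
Compare beta to 1:
beta < 1 => infant mortality (phase 1)
beta = 1 => useful life (phase 2)
beta > 1 => wear-out (phase 3)
Since beta = 2.63, this is wear-out (increasing failure rate)
Phase = 3

3


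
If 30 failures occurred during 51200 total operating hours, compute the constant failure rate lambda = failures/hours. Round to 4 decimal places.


failures = 30
total_hours = 51200
lambda = 30 / 51200
lambda = 0.0006

0.0006


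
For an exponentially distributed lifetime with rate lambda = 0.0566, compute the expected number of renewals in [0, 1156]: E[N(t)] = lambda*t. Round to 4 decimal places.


lambda = 0.0566
t = 1156
E[N(t)] = lambda * t
E[N(t)] = 0.0566 * 1156
E[N(t)] = 65.4296

65.4296


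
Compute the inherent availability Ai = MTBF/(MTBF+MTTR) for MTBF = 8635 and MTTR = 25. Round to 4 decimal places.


MTBF = 8635
MTTR = 25
MTBF + MTTR = 8660
Ai = 8635 / 8660
Ai = 0.9971

0.9971


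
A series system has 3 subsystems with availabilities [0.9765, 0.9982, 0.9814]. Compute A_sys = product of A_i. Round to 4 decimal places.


Subsystems: [0.9765, 0.9982, 0.9814]
After subsystem 1 (A=0.9765): product = 0.9765
After subsystem 2 (A=0.9982): product = 0.9747
After subsystem 3 (A=0.9814): product = 0.9566
A_sys = 0.9566

0.9566


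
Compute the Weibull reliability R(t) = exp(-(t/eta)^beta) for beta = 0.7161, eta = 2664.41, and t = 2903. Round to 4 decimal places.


beta = 0.7161, eta = 2664.41, t = 2903
t/eta = 2903 / 2664.41 = 1.0895
(t/eta)^beta = 1.0895^0.7161 = 1.0633
R(t) = exp(-1.0633)
R(t) = 0.3453

0.3453


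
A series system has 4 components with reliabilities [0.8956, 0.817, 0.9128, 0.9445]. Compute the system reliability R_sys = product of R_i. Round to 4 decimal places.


Components: [0.8956, 0.817, 0.9128, 0.9445]
After component 1 (R=0.8956): product = 0.8956
After component 2 (R=0.817): product = 0.7317
After component 3 (R=0.9128): product = 0.6679
After component 4 (R=0.9445): product = 0.6308
R_sys = 0.6308

0.6308


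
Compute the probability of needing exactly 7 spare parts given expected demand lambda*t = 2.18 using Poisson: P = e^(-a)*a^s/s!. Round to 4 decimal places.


a = 2.18, s = 7
e^(-a) = e^(-2.18) = 0.113
a^s = 2.18^7 = 233.989
s! = 5040
P = 0.113 * 233.989 / 5040
P = 0.0052

0.0052


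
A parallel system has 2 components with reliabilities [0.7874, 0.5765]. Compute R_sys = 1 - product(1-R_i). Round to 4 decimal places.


Components: [0.7874, 0.5765]
(1 - 0.7874) = 0.2126, running product = 0.2126
(1 - 0.5765) = 0.4235, running product = 0.09
Product of (1-R_i) = 0.09
R_sys = 1 - 0.09 = 0.91

0.91


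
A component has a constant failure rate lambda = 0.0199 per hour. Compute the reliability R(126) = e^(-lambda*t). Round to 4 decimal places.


lambda = 0.0199
t = 126
lambda * t = 2.5074
R(t) = e^(-2.5074)
R(t) = 0.0815

0.0815


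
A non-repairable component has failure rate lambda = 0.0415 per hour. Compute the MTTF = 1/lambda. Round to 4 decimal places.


lambda = 0.0415
MTTF = 1 / 0.0415
MTTF = 24.0964

24.0964


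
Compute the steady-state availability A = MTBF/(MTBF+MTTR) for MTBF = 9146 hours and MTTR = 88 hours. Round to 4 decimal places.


MTBF = 9146
MTTR = 88
MTBF + MTTR = 9234
A = 9146 / 9234
A = 0.9905

0.9905


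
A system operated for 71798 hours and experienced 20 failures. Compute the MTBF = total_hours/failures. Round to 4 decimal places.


total_hours = 71798
failures = 20
MTBF = 71798 / 20
MTBF = 3589.9

3589.9


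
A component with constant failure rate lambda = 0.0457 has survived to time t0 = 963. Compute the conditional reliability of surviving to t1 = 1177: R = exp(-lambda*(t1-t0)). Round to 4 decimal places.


lambda = 0.0457
t0 = 963, t1 = 1177
t1 - t0 = 214
lambda * (t1-t0) = 0.0457 * 214 = 9.7798
R = exp(-9.7798)
R = 0.0001

0.0001


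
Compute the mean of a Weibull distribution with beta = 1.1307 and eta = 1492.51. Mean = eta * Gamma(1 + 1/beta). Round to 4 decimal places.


beta = 1.1307, eta = 1492.51
1/beta = 0.8844
1 + 1/beta = 1.8844
Gamma(1.8844) = 0.9565
Mean = 1492.51 * 0.9565
Mean = 1427.615

1427.615


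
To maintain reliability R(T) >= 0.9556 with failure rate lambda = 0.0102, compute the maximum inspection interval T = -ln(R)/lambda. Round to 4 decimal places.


R_target = 0.9556
lambda = 0.0102
-ln(0.9556) = 0.0454
T = 0.0454 / 0.0102
T = 4.4525

4.4525


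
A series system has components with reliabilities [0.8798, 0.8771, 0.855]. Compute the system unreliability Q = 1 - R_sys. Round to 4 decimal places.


Components: [0.8798, 0.8771, 0.855]
After component 1: product = 0.8798
After component 2: product = 0.7717
After component 3: product = 0.6598
R_sys = 0.6598
Q = 1 - 0.6598 = 0.3402

0.3402


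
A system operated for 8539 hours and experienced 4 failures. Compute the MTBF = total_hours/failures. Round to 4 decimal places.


total_hours = 8539
failures = 4
MTBF = 8539 / 4
MTBF = 2134.75

2134.75


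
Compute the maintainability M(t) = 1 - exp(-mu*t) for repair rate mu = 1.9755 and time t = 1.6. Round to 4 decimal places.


mu = 1.9755, t = 1.6
mu * t = 1.9755 * 1.6 = 3.1608
exp(-3.1608) = 0.0424
M(t) = 1 - 0.0424
M(t) = 0.9576

0.9576


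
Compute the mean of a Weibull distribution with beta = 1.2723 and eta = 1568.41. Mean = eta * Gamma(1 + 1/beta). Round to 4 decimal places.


beta = 1.2723, eta = 1568.41
1/beta = 0.786
1 + 1/beta = 1.786
Gamma(1.786) = 0.9277
Mean = 1568.41 * 0.9277
Mean = 1455.0716

1455.0716


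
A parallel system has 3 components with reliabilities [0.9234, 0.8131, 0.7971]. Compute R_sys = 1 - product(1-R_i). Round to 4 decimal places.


Components: [0.9234, 0.8131, 0.7971]
(1 - 0.9234) = 0.0766, running product = 0.0766
(1 - 0.8131) = 0.1869, running product = 0.0143
(1 - 0.7971) = 0.2029, running product = 0.0029
Product of (1-R_i) = 0.0029
R_sys = 1 - 0.0029 = 0.9971

0.9971


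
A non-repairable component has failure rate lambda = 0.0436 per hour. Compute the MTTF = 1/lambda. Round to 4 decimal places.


lambda = 0.0436
MTTF = 1 / 0.0436
MTTF = 22.9358

22.9358


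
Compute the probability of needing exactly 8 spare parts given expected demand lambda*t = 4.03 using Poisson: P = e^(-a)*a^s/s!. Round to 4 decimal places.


a = 4.03, s = 8
e^(-a) = e^(-4.03) = 0.0178
a^s = 4.03^8 = 69572.9421
s! = 40320
P = 0.0178 * 69572.9421 / 40320
P = 0.0307

0.0307


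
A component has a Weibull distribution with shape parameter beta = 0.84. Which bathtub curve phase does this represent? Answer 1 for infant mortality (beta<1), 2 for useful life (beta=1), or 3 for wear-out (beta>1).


beta = 0.84
Compare beta to 1:
beta < 1 => infant mortality (phase 1)
beta = 1 => useful life (phase 2)
beta > 1 => wear-out (phase 3)
Since beta = 0.84, this is infant mortality (decreasing failure rate)
Phase = 1

1


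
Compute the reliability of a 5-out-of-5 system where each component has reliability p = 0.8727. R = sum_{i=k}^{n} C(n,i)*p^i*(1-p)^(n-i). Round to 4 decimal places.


k = 5, n = 5, p = 0.8727
i=5: C(5,5)=1 * 0.8727^5 * 0.1273^0 = 0.5062
R = sum of terms = 0.5062

0.5062


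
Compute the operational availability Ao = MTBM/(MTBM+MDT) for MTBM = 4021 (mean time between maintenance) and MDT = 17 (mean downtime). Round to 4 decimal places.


MTBM = 4021
MDT = 17
MTBM + MDT = 4038
Ao = 4021 / 4038
Ao = 0.9958

0.9958


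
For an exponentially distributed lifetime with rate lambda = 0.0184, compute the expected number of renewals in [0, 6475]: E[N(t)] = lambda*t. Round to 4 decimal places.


lambda = 0.0184
t = 6475
E[N(t)] = lambda * t
E[N(t)] = 0.0184 * 6475
E[N(t)] = 119.14

119.14


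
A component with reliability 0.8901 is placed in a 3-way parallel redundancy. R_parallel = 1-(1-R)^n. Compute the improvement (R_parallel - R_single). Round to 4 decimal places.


R_single = 0.8901, n = 3
1 - R_single = 0.1099
(1 - R_single)^n = 0.1099^3 = 0.0013
R_parallel = 1 - 0.0013 = 0.9987
Improvement = 0.9987 - 0.8901
Improvement = 0.1086

0.1086


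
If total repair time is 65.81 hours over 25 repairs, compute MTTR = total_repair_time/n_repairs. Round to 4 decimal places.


total_repair_time = 65.81
n_repairs = 25
MTTR = 65.81 / 25
MTTR = 2.6324

2.6324


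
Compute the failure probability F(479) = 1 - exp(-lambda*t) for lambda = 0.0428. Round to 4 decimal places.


lambda = 0.0428, t = 479
lambda * t = 20.5012
exp(-20.5012) = 0.0
F(t) = 1 - 0.0
F(t) = 1.0

1.0


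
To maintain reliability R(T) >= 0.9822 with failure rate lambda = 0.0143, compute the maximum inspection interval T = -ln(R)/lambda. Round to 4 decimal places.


R_target = 0.9822
lambda = 0.0143
-ln(0.9822) = 0.018
T = 0.018 / 0.0143
T = 1.256

1.256


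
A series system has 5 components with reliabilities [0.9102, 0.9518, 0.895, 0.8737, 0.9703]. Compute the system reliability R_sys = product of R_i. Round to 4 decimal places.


Components: [0.9102, 0.9518, 0.895, 0.8737, 0.9703]
After component 1 (R=0.9102): product = 0.9102
After component 2 (R=0.9518): product = 0.8663
After component 3 (R=0.895): product = 0.7754
After component 4 (R=0.8737): product = 0.6774
After component 5 (R=0.9703): product = 0.6573
R_sys = 0.6573

0.6573


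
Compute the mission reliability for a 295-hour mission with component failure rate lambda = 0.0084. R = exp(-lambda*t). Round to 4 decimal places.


lambda = 0.0084
mission_time = 295
lambda * t = 0.0084 * 295 = 2.478
R = exp(-2.478)
R = 0.0839

0.0839


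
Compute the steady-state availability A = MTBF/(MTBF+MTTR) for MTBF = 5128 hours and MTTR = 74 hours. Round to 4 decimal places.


MTBF = 5128
MTTR = 74
MTBF + MTTR = 5202
A = 5128 / 5202
A = 0.9858

0.9858


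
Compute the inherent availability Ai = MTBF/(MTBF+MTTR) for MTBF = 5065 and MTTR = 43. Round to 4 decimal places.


MTBF = 5065
MTTR = 43
MTBF + MTTR = 5108
Ai = 5065 / 5108
Ai = 0.9916

0.9916


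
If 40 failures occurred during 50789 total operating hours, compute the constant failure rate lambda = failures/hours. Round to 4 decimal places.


failures = 40
total_hours = 50789
lambda = 40 / 50789
lambda = 0.0008

0.0008


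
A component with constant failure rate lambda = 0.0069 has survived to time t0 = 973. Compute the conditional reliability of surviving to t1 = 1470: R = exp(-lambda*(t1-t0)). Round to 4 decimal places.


lambda = 0.0069
t0 = 973, t1 = 1470
t1 - t0 = 497
lambda * (t1-t0) = 0.0069 * 497 = 3.4293
R = exp(-3.4293)
R = 0.0324

0.0324


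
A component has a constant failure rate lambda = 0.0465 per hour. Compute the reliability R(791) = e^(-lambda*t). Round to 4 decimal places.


lambda = 0.0465
t = 791
lambda * t = 36.7815
R(t) = e^(-36.7815)
R(t) = 0.0

0.0


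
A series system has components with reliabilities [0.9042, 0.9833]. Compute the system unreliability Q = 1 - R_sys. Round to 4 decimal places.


Components: [0.9042, 0.9833]
After component 1: product = 0.9042
After component 2: product = 0.8891
R_sys = 0.8891
Q = 1 - 0.8891 = 0.1109

0.1109


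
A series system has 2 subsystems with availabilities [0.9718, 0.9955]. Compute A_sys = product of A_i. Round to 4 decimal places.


Subsystems: [0.9718, 0.9955]
After subsystem 1 (A=0.9718): product = 0.9718
After subsystem 2 (A=0.9955): product = 0.9674
A_sys = 0.9674

0.9674


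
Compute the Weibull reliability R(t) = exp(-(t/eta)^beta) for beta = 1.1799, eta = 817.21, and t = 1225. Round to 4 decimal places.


beta = 1.1799, eta = 817.21, t = 1225
t/eta = 1225 / 817.21 = 1.499
(t/eta)^beta = 1.499^1.1799 = 1.6122
R(t) = exp(-1.6122)
R(t) = 0.1994

0.1994


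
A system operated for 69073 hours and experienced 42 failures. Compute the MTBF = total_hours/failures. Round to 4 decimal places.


total_hours = 69073
failures = 42
MTBF = 69073 / 42
MTBF = 1644.5952

1644.5952


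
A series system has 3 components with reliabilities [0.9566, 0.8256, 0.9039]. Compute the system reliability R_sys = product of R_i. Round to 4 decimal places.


Components: [0.9566, 0.8256, 0.9039]
After component 1 (R=0.9566): product = 0.9566
After component 2 (R=0.8256): product = 0.7898
After component 3 (R=0.9039): product = 0.7139
R_sys = 0.7139

0.7139


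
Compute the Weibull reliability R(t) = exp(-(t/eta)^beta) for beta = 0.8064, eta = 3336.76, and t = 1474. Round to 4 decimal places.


beta = 0.8064, eta = 3336.76, t = 1474
t/eta = 1474 / 3336.76 = 0.4417
(t/eta)^beta = 0.4417^0.8064 = 0.5174
R(t) = exp(-0.5174)
R(t) = 0.596

0.596


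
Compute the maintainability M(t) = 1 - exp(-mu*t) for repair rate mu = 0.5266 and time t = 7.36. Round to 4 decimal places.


mu = 0.5266, t = 7.36
mu * t = 0.5266 * 7.36 = 3.8758
exp(-3.8758) = 0.0207
M(t) = 1 - 0.0207
M(t) = 0.9793

0.9793


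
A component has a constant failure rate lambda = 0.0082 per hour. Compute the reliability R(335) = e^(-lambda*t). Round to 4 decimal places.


lambda = 0.0082
t = 335
lambda * t = 2.747
R(t) = e^(-2.747)
R(t) = 0.0641

0.0641


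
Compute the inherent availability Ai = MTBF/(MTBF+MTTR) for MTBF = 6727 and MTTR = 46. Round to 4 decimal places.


MTBF = 6727
MTTR = 46
MTBF + MTTR = 6773
Ai = 6727 / 6773
Ai = 0.9932

0.9932


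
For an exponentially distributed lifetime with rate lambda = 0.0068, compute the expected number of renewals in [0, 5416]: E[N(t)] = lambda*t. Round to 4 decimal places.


lambda = 0.0068
t = 5416
E[N(t)] = lambda * t
E[N(t)] = 0.0068 * 5416
E[N(t)] = 36.8288

36.8288


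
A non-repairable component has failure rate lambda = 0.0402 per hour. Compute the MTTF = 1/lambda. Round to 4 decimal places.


lambda = 0.0402
MTTF = 1 / 0.0402
MTTF = 24.8756

24.8756


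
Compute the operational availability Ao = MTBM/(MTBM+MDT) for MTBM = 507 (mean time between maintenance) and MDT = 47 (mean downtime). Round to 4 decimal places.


MTBM = 507
MDT = 47
MTBM + MDT = 554
Ao = 507 / 554
Ao = 0.9152

0.9152


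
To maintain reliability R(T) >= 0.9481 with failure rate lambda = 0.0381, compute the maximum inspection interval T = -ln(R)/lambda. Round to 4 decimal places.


R_target = 0.9481
lambda = 0.0381
-ln(0.9481) = 0.0533
T = 0.0533 / 0.0381
T = 1.3988

1.3988


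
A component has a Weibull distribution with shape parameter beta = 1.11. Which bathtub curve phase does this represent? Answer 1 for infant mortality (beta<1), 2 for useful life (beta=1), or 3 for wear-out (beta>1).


beta = 1.11
Compare beta to 1:
beta < 1 => infant mortality (phase 1)
beta = 1 => useful life (phase 2)
beta > 1 => wear-out (phase 3)
Since beta = 1.11, this is wear-out (increasing failure rate)
Phase = 3

3


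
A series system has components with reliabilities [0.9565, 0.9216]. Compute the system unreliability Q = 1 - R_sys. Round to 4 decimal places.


Components: [0.9565, 0.9216]
After component 1: product = 0.9565
After component 2: product = 0.8815
R_sys = 0.8815
Q = 1 - 0.8815 = 0.1185

0.1185


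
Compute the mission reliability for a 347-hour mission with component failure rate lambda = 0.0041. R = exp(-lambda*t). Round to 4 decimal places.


lambda = 0.0041
mission_time = 347
lambda * t = 0.0041 * 347 = 1.4227
R = exp(-1.4227)
R = 0.2411

0.2411


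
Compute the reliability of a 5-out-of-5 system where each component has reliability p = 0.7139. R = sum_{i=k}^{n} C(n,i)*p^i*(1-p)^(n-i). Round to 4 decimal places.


k = 5, n = 5, p = 0.7139
i=5: C(5,5)=1 * 0.7139^5 * 0.2861^0 = 0.1854
R = sum of terms = 0.1854

0.1854


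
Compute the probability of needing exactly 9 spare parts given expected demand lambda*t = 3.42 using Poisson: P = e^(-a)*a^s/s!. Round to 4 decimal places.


a = 3.42, s = 9
e^(-a) = e^(-3.42) = 0.0327
a^s = 3.42^9 = 64008.1027
s! = 362880
P = 0.0327 * 64008.1027 / 362880
P = 0.0058

0.0058


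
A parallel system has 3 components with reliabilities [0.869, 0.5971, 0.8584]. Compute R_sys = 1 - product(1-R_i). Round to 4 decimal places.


Components: [0.869, 0.5971, 0.8584]
(1 - 0.869) = 0.131, running product = 0.131
(1 - 0.5971) = 0.4029, running product = 0.0528
(1 - 0.8584) = 0.1416, running product = 0.0075
Product of (1-R_i) = 0.0075
R_sys = 1 - 0.0075 = 0.9925

0.9925


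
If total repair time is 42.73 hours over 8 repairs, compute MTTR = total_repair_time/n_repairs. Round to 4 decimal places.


total_repair_time = 42.73
n_repairs = 8
MTTR = 42.73 / 8
MTTR = 5.3412

5.3412


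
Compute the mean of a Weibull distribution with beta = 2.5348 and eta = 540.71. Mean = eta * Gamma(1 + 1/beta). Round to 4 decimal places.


beta = 2.5348, eta = 540.71
1/beta = 0.3945
1 + 1/beta = 1.3945
Gamma(1.3945) = 0.8876
Mean = 540.71 * 0.8876
Mean = 479.9216

479.9216


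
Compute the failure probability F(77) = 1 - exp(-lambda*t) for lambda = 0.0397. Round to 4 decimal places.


lambda = 0.0397, t = 77
lambda * t = 3.0569
exp(-3.0569) = 0.047
F(t) = 1 - 0.047
F(t) = 0.953

0.953


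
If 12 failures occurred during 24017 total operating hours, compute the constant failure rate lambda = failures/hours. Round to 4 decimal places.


failures = 12
total_hours = 24017
lambda = 12 / 24017
lambda = 0.0005

0.0005


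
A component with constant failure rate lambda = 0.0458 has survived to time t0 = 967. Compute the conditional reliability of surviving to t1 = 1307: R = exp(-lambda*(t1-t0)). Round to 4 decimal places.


lambda = 0.0458
t0 = 967, t1 = 1307
t1 - t0 = 340
lambda * (t1-t0) = 0.0458 * 340 = 15.572
R = exp(-15.572)
R = 0.0

0.0


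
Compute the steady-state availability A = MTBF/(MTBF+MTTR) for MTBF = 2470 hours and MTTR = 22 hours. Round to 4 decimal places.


MTBF = 2470
MTTR = 22
MTBF + MTTR = 2492
A = 2470 / 2492
A = 0.9912

0.9912


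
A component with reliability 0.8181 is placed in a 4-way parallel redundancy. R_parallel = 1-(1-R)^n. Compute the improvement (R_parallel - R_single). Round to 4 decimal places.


R_single = 0.8181, n = 4
1 - R_single = 0.1819
(1 - R_single)^n = 0.1819^4 = 0.0011
R_parallel = 1 - 0.0011 = 0.9989
Improvement = 0.9989 - 0.8181
Improvement = 0.1808

0.1808


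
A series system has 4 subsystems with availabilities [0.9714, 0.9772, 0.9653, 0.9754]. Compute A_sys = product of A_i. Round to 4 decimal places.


Subsystems: [0.9714, 0.9772, 0.9653, 0.9754]
After subsystem 1 (A=0.9714): product = 0.9714
After subsystem 2 (A=0.9772): product = 0.9493
After subsystem 3 (A=0.9653): product = 0.9163
After subsystem 4 (A=0.9754): product = 0.8938
A_sys = 0.8938

0.8938


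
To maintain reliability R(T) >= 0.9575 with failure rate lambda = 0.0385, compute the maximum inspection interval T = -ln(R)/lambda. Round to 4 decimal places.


R_target = 0.9575
lambda = 0.0385
-ln(0.9575) = 0.0434
T = 0.0434 / 0.0385
T = 1.128

1.128


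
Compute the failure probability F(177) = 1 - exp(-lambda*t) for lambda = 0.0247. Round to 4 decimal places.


lambda = 0.0247, t = 177
lambda * t = 4.3719
exp(-4.3719) = 0.0126
F(t) = 1 - 0.0126
F(t) = 0.9874

0.9874


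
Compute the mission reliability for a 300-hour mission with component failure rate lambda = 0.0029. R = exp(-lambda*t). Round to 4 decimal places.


lambda = 0.0029
mission_time = 300
lambda * t = 0.0029 * 300 = 0.87
R = exp(-0.87)
R = 0.419

0.419


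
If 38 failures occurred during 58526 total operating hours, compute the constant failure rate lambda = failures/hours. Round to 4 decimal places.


failures = 38
total_hours = 58526
lambda = 38 / 58526
lambda = 0.0006

0.0006


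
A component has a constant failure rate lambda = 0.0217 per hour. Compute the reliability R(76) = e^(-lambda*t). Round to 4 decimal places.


lambda = 0.0217
t = 76
lambda * t = 1.6492
R(t) = e^(-1.6492)
R(t) = 0.1922

0.1922


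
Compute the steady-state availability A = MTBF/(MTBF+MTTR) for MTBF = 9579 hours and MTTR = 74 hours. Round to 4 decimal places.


MTBF = 9579
MTTR = 74
MTBF + MTTR = 9653
A = 9579 / 9653
A = 0.9923

0.9923


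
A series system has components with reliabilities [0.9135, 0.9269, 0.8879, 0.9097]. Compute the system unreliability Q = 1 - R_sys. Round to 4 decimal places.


Components: [0.9135, 0.9269, 0.8879, 0.9097]
After component 1: product = 0.9135
After component 2: product = 0.8467
After component 3: product = 0.7518
After component 4: product = 0.6839
R_sys = 0.6839
Q = 1 - 0.6839 = 0.3161

0.3161


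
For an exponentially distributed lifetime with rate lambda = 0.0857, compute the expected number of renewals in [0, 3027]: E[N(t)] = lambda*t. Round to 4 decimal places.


lambda = 0.0857
t = 3027
E[N(t)] = lambda * t
E[N(t)] = 0.0857 * 3027
E[N(t)] = 259.4139

259.4139


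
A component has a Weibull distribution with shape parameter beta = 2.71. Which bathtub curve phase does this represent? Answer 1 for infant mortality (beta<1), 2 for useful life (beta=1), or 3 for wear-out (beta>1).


beta = 2.71
Compare beta to 1:
beta < 1 => infant mortality (phase 1)
beta = 1 => useful life (phase 2)
beta > 1 => wear-out (phase 3)
Since beta = 2.71, this is wear-out (increasing failure rate)
Phase = 3

3


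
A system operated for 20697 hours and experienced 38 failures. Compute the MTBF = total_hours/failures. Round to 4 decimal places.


total_hours = 20697
failures = 38
MTBF = 20697 / 38
MTBF = 544.6579

544.6579


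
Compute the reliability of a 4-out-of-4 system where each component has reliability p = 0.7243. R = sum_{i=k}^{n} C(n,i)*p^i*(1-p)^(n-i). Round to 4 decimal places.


k = 4, n = 4, p = 0.7243
i=4: C(4,4)=1 * 0.7243^4 * 0.2757^0 = 0.2752
R = sum of terms = 0.2752

0.2752


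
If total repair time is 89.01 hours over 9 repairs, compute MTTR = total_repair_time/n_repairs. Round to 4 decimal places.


total_repair_time = 89.01
n_repairs = 9
MTTR = 89.01 / 9
MTTR = 9.89

9.89


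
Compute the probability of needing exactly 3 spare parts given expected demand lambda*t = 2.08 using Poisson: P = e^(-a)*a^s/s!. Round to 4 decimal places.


a = 2.08, s = 3
e^(-a) = e^(-2.08) = 0.1249
a^s = 2.08^3 = 8.9989
s! = 6
P = 0.1249 * 8.9989 / 6
P = 0.1874

0.1874


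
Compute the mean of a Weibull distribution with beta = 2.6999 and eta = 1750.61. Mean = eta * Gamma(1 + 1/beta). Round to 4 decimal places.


beta = 2.6999, eta = 1750.61
1/beta = 0.3704
1 + 1/beta = 1.3704
Gamma(1.3704) = 0.8893
Mean = 1750.61 * 0.8893
Mean = 1556.7859

1556.7859
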